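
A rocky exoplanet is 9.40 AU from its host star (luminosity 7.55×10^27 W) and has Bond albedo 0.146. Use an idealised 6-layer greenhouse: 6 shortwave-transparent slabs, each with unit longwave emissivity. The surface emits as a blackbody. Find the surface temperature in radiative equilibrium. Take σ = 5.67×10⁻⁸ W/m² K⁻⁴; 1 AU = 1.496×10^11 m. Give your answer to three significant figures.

d = 9.40 × 1.496×10^11 m = 1.406×10^12 m.
Flux at the orbit: S = L/(4πd²) = 7.55×10^27/(4π·(1.41×10^12)²) = 303.8 W/m².
The effective emission temperature is T_e = [S(1−α)/(4σ)]^¼ = 183.9 K.
With N = 6 opaque layers, T_s = (N+1)^(1/4)·T_e = 7^(1/4)·183.9 = 299.1 K.

299 K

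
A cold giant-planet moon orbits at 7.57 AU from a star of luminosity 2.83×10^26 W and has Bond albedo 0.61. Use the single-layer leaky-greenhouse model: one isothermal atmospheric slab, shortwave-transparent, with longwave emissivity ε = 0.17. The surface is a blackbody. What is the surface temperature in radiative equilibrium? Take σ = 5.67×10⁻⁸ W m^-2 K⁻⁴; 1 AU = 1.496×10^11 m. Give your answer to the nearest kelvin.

Orbital distance: d = 7.57 AU = 1.132×10^12 m.
Spreading L over a sphere of radius d: S = 2.83×10^26/(4π·1.13×10^12²) = 17.56 W m^-2.
At the top of the atmosphere, σT_e⁴ = S(1−α)/4 = 1.712 W m^-2, giving T_e = 74.13 K.
The surface balance (absorbed SW + ε·downward IR = σT_s⁴) with T_a⁴ = T_s⁴/2 reduces to T_s = T_e·[2/(2−ε)]^¼ = 75.79 K.

76 kelvin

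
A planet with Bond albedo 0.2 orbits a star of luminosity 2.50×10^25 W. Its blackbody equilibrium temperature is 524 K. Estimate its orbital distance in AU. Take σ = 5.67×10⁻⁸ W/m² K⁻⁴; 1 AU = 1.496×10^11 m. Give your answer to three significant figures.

0.0645 AU

The flux needed for this T is 4σT⁴/(1−0.2) = 21370 W/m².
From L = 4πd²S, d = √(2.50×10^25/(4π·21370)) = 9.648×10^9 m = 0.06449 AU.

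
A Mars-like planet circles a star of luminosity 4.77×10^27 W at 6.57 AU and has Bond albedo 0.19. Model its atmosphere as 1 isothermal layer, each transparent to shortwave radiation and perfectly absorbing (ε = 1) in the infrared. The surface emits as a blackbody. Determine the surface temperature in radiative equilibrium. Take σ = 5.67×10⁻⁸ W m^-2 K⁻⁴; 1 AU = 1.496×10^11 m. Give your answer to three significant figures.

230 K

d = 6.57 × 1.496×10^11 m = 9.829×10^11 m.
Spreading L over a sphere of radius d: S = 4.77×10^27/(4π·9.83×10^11²) = 392.9 W m^-2.
Top-of-atmosphere balance: σT_e⁴ = S(1−α)/4 = 79.57 W m^-2 → T_e = 193.5 K.
Layer-by-layer balance gives σT_s⁴ = (N+1)σT_e⁴, so T_s = 2^¼·193.5 = 230.2 K.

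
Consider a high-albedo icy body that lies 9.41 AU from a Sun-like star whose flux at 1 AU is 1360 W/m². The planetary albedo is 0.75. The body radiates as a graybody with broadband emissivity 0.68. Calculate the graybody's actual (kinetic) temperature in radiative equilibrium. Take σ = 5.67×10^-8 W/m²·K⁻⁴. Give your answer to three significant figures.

Flux at the orbit: S = 1360/(9.41)² = 15.36 W/m².
Averaging over the sphere, the absorbed flux is S(1−α)/4 = 0.9599 W/m².
Equating to εσT⁴ with ε = 0.68: T = (0.9599/0.68σ)^(1/4) = 70.64 K.

70.6 kelvin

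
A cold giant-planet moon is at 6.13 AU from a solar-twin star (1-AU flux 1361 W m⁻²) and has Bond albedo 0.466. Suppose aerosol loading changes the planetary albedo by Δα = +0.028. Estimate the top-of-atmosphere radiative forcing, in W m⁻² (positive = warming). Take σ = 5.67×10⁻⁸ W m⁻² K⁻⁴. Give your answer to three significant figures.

-0.254 W m⁻²

Irradiance scales as 1/d², so S = 1361 W m⁻² × (1/6.13)² = 36.22 W m⁻².
TOA radiative forcing: ΔF = −S·Δα/4 = −36.22·(+0.028)/4 = -0.2535 W m⁻².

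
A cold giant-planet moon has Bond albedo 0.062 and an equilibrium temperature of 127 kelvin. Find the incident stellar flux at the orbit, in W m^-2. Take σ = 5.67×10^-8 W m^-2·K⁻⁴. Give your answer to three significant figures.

Invert the energy balance for S: S = 4σT⁴/(1−α).
The emitted flux is σT⁴ = 14.75 W m^-2.
S = 4·14.75/0.938 = 62.90 W m^-2.

62.9 W m^-2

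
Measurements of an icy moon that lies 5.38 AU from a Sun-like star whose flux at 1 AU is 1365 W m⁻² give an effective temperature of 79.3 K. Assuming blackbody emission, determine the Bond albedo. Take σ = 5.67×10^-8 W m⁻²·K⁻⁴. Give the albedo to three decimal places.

Flux at the orbit: S = 1365/(5.38)² = 47.16 W m⁻².
From σT⁴ = S(1−α)/4 we invert for α: 1−α = 4σT⁴/S.
σT⁴ = 2.242 W m⁻², so 4σT⁴ = 8.969 W m⁻².
1−α = 8.969/47.16 = 0.1902, so α = 0.8098.

0.810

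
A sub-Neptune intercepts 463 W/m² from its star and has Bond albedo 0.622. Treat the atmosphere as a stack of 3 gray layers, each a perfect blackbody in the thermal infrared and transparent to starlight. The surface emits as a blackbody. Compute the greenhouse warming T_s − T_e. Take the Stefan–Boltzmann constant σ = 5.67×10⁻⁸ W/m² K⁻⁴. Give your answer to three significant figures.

69.0 kelvin

OLR = S(1−α)/4 = 43.75 W/m²; the top layer radiates at T_e = 166.7 K.
T_s = (N+1)^(1/4)·T_e = 235.7 K.
Warming: T_s − T_e = 69.04 K.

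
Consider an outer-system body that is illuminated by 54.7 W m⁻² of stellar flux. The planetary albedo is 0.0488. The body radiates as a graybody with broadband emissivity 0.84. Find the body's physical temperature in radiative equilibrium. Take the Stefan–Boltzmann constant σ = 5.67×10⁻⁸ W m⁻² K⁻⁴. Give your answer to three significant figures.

Absorbed flux (global mean): S(1−α)/4 = 54.70·0.951/4 = 13.01 W m⁻².
Radiative balance εσT⁴ = 13.01 gives T = [13.01/(0.84·σ)]^(1/4) = 128.6 K.

129 kelvin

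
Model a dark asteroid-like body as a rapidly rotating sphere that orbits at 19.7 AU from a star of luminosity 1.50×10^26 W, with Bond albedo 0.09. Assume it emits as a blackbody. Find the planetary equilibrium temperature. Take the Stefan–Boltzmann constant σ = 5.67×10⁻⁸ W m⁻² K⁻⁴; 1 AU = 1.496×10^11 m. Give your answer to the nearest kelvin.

d = 19.7 × 1.496×10^11 m = 2.947×10^12 m.
Flux at the orbit: S = L/(4πd²) = 1.50×10^26/(4π·(2.95×10^12)²) = 1.374 W m⁻².
The planet absorbs (1−α)S over its disc πR² and re-emits over 4πR², so the mean absorbed flux is (1−0.09)·1.374/4 = 0.3127 W m⁻².
Set σT⁴ = 0.3127 → T = (0.3127/σ)^(1/4) = 48.46 K.

48 K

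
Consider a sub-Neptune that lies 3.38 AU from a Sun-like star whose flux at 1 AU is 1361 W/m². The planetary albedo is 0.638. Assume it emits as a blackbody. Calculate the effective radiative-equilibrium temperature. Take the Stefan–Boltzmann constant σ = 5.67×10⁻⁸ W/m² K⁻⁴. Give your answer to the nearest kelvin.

117 K

Irradiance scales as 1/d², so S = 1361 W/m² × (1/3.38)² = 119.1 W/m².
Absorbed flux (global mean): S(1−α)/4 = 119.1·0.362/4 = 10.78 W/m².
Balancing against σT⁴: T = (10.78/5.67×10⁻⁸)^(1/4) = 117.4 K.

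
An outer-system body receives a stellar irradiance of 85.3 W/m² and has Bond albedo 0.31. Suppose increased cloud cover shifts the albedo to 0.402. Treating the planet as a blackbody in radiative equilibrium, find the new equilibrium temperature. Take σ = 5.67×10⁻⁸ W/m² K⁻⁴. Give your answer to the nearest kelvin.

122 kelvin

New equilibrium: T₂ = [(1−0.402)·85.30/(4σ)]^(1/4) = 122.5 K.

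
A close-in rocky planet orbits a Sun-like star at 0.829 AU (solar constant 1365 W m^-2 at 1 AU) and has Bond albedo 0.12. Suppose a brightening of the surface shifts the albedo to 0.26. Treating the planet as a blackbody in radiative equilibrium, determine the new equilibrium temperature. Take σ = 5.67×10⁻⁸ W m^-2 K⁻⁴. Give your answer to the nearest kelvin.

Flux at the orbit: S = 1365/(0.829)² = 1986 W m^-2.
New equilibrium: T₂ = [(1−0.26)·1986/(4σ)]^(1/4) = 283.7 K.

284 kelvin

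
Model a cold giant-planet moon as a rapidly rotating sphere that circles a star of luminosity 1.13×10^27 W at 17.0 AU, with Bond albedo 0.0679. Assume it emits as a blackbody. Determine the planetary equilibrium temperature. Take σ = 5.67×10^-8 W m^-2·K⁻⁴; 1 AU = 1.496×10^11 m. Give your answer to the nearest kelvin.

Orbital distance: d = 17.0 AU = 2.543×10^12 m.
Flux at the orbit: S = L/(4πd²) = 1.13×10^27/(4π·(2.54×10^12)²) = 13.90 W m^-2.
Averaging over the sphere, the absorbed flux is S(1−α)/4 = 3.240 W m^-2.
In equilibrium σT⁴ equals this, so T = 86.94 K.

87 kelvin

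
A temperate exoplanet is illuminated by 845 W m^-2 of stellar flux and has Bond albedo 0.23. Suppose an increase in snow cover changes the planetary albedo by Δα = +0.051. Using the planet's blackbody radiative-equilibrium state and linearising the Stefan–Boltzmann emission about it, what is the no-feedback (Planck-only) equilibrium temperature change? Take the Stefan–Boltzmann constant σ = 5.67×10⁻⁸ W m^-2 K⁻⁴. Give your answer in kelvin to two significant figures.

-3.8 K

Reference equilibrium: T_e = [S(1−α)/(4σ)]^(1/4) = 231.4 K.
TOA radiative forcing: ΔF = −S·Δα/4 = −845.0·(+0.051)/4 = -10.77 W m^-2.
The Planck feedback parameter is 4σT_e³ = 2.811 W m^-2/K.
Hence the no-feedback warming is ΔF/(4σT_e³) = -3.83 K.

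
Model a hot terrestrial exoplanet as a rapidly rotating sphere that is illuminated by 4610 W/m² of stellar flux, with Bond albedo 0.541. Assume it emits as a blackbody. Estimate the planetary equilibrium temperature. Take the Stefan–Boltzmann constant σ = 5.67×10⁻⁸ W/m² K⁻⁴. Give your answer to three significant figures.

The planet absorbs (1−α)S over its disc πR² and re-emits over 4πR², so the mean absorbed flux is (1−0.541)·4610/4 = 529.0 W/m².
Set σT⁴ = 529.0 → T = (529.0/σ)^(1/4) = 310.8 K.

311 K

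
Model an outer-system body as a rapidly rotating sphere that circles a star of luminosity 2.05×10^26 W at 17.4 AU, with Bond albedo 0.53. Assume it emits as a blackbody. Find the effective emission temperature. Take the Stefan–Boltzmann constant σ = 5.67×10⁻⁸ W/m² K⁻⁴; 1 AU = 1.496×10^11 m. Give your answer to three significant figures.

d = 17.4 × 1.496×10^11 m = 2.603×10^12 m.
Flux at the orbit: S = L/(4πd²) = 2.05×10^26/(4π·(2.60×10^12)²) = 2.408 W/m².
The planet absorbs (1−α)S over its disc πR² and re-emits over 4πR², so the mean absorbed flux is (1−0.53)·2.408/4 = 0.2829 W/m².
In equilibrium σT⁴ equals this, so T = 47.26 K.

47.3 kelvin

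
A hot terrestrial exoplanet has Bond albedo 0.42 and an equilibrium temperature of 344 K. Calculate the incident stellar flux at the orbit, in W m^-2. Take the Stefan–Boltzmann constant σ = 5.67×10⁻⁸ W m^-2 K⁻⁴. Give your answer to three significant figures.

Invert the energy balance for S: S = 4σT⁴/(1−α).
The emitted flux is σT⁴ = 794.0 W m^-2.
S = 4·794.0/0.58 = 5476 W m^-2.

5480 W m^-2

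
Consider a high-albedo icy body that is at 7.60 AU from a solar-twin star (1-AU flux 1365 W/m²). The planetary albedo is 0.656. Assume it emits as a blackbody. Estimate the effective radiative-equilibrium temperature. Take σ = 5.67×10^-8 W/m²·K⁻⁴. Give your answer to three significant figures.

77.4 K

Irradiance scales as 1/d², so S = 1365 W/m² × (1/7.60)² = 23.63 W/m².
Absorbed flux (global mean): S(1−α)/4 = 23.63·0.344/4 = 2.032 W/m².
In equilibrium σT⁴ equals this, so T = 77.38 K.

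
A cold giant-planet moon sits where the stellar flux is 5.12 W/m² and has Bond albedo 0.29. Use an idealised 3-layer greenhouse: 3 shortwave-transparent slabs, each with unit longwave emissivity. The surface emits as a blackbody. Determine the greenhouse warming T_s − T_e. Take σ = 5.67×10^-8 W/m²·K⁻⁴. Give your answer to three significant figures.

Top-of-atmosphere balance: σT_e⁴ = S(1−α)/4 = 0.9088 W/m² → T_e = 63.27 K.
Surface: T_s = (4)^¼·T_e = 89.48 K.
Warming: T_s − T_e = 26.21 K.

26.2 K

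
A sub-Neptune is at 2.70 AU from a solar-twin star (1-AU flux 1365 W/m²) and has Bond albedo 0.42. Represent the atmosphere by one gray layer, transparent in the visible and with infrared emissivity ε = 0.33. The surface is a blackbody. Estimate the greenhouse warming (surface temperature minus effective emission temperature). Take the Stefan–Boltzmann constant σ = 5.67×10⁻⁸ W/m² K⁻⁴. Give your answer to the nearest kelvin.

By the inverse-square law, S = 1365/2.70² = 187.2 W/m².
Effective emission temperature (TOA balance): σT_e⁴ = S(1−α)/4 = 27.15 W/m² → T_e = 147.9 K.
For a single slab of emissivity ε, T_s⁴ = 2T_e⁴/(2−ε); thus T_s = 147.9·(1.198)^(1/4) = 154.7 K.
Greenhouse warming: T_s − T_e = 6.821 K.

7 K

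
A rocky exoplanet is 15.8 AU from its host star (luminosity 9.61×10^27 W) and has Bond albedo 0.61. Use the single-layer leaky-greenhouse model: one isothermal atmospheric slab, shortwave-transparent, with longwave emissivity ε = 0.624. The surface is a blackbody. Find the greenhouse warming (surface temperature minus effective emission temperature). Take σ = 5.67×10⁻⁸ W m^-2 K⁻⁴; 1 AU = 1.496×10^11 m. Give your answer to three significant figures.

12.1 kelvin

d = 15.8 × 1.496×10^11 m = 2.364×10^12 m.
Flux at the orbit: S = L/(4πd²) = 9.61×10^27/(4π·(2.36×10^12)²) = 136.9 W m^-2.
Effective emission temperature (TOA balance): σT_e⁴ = S(1−α)/4 = 13.35 W m^-2 → T_e = 123.9 K.
For a single slab of emissivity ε, T_s⁴ = 2T_e⁴/(2−ε); thus T_s = 123.9·(1.453)^(1/4) = 136.0 K.
The atmosphere warms the surface by 12.14 K.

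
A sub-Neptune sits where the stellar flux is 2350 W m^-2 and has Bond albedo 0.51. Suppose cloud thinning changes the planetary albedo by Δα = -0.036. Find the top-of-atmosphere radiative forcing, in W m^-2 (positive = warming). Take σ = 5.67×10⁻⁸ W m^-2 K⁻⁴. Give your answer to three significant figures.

ΔF = −(S/4)Δα = −(2350/4)×(-0.036) = 21.15 W m^-2.

21.1 W m^-2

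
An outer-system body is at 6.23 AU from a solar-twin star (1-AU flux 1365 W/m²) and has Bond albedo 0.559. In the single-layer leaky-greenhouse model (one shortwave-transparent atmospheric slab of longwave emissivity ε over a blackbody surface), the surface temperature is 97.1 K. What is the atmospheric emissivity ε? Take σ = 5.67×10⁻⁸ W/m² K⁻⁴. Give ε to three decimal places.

0.461

By the inverse-square law, S = 1365/6.23² = 35.17 W/m².
Effective temperature: T_e = [S(1−α)/(4σ)]^(1/4) = 90.94 K.
T_s⁴ = T_e⁴·2/(2−ε) → ε = 2 − 2(T_e/T_s)⁴ = 2 − 2·(90.94/97.1)⁴ = 0.4615.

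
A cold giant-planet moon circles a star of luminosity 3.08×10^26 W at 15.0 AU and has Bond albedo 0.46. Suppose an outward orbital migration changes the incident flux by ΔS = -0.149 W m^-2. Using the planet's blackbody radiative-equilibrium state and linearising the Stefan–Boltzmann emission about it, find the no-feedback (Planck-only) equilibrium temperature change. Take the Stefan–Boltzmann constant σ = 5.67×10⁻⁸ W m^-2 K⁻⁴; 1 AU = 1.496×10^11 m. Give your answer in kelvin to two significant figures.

-0.45 K

d = 15.0 × 1.496×10^11 m = 2.244×10^12 m.
Spreading L over a sphere of radius d: S = 3.08×10^26/(4π·2.24×10^12²) = 4.867 W m^-2.
Reference equilibrium: T_e = [S(1−α)/(4σ)]^(1/4) = 58.35 K.
TOA radiative forcing: ΔF = (1−α)ΔS/4 = 0.54·(-0.149)/4 = -0.02012 W m^-2.
Planck response: λ_P = 4σT_e³ = 4·5.67×10⁻⁸·(58.35)³ = 0.04505 W m^-2/K.
So ΔT₀ = -0.02012/0.04505 = -0.447 K.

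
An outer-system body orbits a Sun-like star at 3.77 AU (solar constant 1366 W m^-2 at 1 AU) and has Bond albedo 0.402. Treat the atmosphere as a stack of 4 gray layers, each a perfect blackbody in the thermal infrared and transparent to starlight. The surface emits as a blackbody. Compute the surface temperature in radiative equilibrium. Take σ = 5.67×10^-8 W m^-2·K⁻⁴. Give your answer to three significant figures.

189 K

Flux at the orbit: S = 1366/(3.77)² = 96.11 W m^-2.
OLR = S(1−α)/4 = 14.37 W m^-2; the top layer radiates at T_e = 126.2 K.
With N = 4 opaque layers, T_s = (N+1)^(1/4)·T_e = 5^(1/4)·126.2 = 188.7 K.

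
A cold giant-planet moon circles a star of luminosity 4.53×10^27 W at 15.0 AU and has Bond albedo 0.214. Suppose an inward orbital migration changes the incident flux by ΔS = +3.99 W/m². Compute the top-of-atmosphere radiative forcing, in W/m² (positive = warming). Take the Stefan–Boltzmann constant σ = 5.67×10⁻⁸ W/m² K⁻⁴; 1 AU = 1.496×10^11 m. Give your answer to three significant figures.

0.784 W/m²

d = 15.0 × 1.496×10^11 m = 2.244×10^12 m.
S = L/(4πd²) = 71.59 W/m².
TOA radiative forcing: ΔF = (1−α)ΔS/4 = 0.786·(+3.99)/4 = 0.7840 W/m².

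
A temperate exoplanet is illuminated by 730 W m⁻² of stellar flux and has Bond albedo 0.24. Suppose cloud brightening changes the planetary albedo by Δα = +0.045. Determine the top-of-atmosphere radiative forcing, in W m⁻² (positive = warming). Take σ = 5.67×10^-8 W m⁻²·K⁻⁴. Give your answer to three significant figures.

The change in absorbed flux is Δ[S(1−α)/4] = −SΔα/4 = -8.213 W m⁻².

-8.21 W m⁻²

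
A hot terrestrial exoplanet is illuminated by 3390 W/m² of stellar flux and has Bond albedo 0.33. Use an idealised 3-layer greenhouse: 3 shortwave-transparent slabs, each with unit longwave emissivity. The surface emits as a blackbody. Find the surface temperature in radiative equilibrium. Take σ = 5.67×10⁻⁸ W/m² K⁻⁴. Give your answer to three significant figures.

The effective emission temperature is T_e = [S(1−α)/(4σ)]^¼ = 316.3 K.
Layer-by-layer balance gives σT_s⁴ = (N+1)σT_e⁴, so T_s = 4^¼·316.3 = 447.4 K.

447 K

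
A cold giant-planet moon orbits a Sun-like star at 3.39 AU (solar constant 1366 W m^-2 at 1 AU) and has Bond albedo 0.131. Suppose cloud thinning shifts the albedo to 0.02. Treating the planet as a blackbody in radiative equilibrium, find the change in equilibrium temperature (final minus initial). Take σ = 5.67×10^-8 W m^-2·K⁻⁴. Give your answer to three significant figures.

4.46 K

By the inverse-square law, S = 1366/3.39² = 118.9 W m^-2.
With α = 0.131, T₁ = 146.1 K.
After:  T₂ = [118.9·0.98/(4σ)]^(1/4) = 150.5 K.
ΔT = T₂ − T₁ = 4.457 K.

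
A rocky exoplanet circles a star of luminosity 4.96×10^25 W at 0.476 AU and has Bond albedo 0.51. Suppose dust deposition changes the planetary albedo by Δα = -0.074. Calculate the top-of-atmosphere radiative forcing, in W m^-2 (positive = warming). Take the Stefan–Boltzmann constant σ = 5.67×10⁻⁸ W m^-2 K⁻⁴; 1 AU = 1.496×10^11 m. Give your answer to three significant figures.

d = 0.476 × 1.496×10^11 m = 7.121×10^10 m.
Flux at the orbit: S = L/(4πd²) = 4.96×10^25/(4π·(7.12×10^10)²) = 778.4 W m^-2.
ΔF = −(S/4)Δα = −(778.4/4)×(-0.074) = 14.40 W m^-2.

14.4 W m^-2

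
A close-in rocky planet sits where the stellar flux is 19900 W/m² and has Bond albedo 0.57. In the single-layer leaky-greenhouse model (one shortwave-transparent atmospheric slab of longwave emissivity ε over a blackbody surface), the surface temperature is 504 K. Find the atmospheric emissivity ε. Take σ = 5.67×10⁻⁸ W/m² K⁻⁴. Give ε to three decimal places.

TOA balance gives T_e = 440.7 K.
Inverting T_s⁴ = 2T_e⁴/(2−ε): (T_e/T_s)⁴ = 0.5847, so ε = 2(1 − 0.5847) = 0.8305.

0.831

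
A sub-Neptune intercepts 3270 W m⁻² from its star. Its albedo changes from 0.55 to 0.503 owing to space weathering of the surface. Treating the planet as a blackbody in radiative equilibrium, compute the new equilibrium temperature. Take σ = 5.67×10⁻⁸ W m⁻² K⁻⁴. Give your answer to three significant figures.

291 kelvin

T₂ = [S(1−α₂)/(4σ)]^(1/4) = [3270·0.497/(4σ)]^(1/4) = 290.9 K.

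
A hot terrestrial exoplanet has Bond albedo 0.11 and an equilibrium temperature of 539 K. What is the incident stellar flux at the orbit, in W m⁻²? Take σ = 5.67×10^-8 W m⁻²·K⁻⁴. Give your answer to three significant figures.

From S(1−α)/4 = σT⁴: S = 4σT⁴/(1−α).
The emitted flux is σT⁴ = 4786 W m⁻².
S = 4·4786/0.89 = 21510 W m⁻².

21500 W m⁻²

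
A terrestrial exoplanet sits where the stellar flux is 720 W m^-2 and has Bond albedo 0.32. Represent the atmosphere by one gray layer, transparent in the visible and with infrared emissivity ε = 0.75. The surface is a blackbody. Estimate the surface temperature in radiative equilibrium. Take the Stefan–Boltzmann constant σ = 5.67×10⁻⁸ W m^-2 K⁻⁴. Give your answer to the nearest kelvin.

242 K

At the top of the atmosphere, σT_e⁴ = S(1−α)/4 = 122.4 W m^-2, giving T_e = 215.6 K.
The surface balance (absorbed SW + ε·downward IR = σT_s⁴) with T_a⁴ = T_s⁴/2 reduces to T_s = T_e·[2/(2−ε)]^¼ = 242.4 K.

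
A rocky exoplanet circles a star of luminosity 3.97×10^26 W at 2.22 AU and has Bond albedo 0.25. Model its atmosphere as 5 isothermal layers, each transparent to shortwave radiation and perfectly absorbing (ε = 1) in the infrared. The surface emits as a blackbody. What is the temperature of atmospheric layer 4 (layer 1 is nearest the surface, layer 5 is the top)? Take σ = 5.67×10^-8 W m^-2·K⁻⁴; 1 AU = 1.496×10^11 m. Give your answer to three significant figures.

d = 2.22 × 1.496×10^11 m = 3.321×10^11 m.
Spreading L over a sphere of radius d: S = 3.97×10^26/(4π·3.32×10^11²) = 286.4 W m^-2.
The effective emission temperature is T_e = [S(1−α)/(4σ)]^¼ = 175.4 K.
Each opaque layer satisfies 2T_j⁴ = T_{j−1}⁴ + T_{j+1}⁴, giving T_k⁴ = (N+1−k)T_e⁴.
T_4 = (2)^(1/4)·175.4 = 208.6 K.

209 kelvin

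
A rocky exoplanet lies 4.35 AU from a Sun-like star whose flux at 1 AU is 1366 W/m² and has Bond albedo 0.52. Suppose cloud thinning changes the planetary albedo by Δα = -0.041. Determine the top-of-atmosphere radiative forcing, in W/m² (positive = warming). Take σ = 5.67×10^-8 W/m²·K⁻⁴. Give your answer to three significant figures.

0.740 W/m²

Irradiance scales as 1/d², so S = 1366 W/m² × (1/4.35)² = 72.19 W/m².
TOA radiative forcing: ΔF = −S·Δα/4 = −72.19·(-0.041)/4 = 0.7399 W/m².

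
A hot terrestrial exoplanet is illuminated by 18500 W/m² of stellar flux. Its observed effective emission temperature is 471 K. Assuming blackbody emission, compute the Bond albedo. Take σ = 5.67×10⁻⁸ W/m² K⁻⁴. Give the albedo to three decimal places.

0.397

From σT⁴ = S(1−α)/4 we invert for α: 1−α = 4σT⁴/S.
4σT⁴ = 4·5.67×10⁻⁸·(471)⁴ = 11160 W/m².
Hence α = 1 − 11160/18500 = 0.3967.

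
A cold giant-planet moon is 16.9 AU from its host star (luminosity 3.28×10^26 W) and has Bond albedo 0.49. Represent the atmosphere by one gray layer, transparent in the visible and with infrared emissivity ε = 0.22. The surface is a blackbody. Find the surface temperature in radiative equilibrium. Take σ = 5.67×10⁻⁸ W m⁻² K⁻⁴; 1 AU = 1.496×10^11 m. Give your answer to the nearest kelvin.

d = 16.9 × 1.496×10^11 m = 2.528×10^12 m.
Spreading L over a sphere of radius d: S = 3.28×10^26/(4π·2.53×10^12²) = 4.083 W m⁻².
Effective emission temperature (TOA balance): σT_e⁴ = S(1−α)/4 = 0.5206 W m⁻² → T_e = 55.05 K.
The surface balance (absorbed SW + ε·downward IR = σT_s⁴) with T_a⁴ = T_s⁴/2 reduces to T_s = T_e·[2/(2−ε)]^¼ = 56.67 K.

57 K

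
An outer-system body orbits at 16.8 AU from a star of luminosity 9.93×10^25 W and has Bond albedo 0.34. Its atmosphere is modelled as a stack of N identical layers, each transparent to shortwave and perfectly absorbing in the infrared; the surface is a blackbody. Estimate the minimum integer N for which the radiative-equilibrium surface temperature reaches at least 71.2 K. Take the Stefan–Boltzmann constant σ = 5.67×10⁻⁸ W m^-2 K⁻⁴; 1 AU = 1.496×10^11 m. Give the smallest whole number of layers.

Orbital distance: d = 16.8 AU = 2.513×10^12 m.
S = L/(4πd²) = 1.251 W m^-2.
Top-of-atmosphere balance: σT_e⁴ = S(1−α)/4 = 0.2064 W m^-2 → T_e = 43.68 K.
Since T_s⁴ = (N+1)T_e⁴, we need N ≥ (T_s/T_e)⁴ − 1 = 6.059.
Rounding up, N = 7.

7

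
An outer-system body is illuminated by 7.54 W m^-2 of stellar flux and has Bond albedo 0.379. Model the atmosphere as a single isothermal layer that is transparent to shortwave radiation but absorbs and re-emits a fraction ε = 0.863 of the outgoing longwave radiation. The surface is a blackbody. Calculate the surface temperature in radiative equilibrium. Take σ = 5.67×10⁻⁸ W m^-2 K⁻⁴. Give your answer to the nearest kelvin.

Effective emission temperature (TOA balance): σT_e⁴ = S(1−α)/4 = 1.171 W m^-2 → T_e = 67.41 K.
The surface balance (absorbed SW + ε·downward IR = σT_s⁴) with T_a⁴ = T_s⁴/2 reduces to T_s = T_e·[2/(2−ε)]^¼ = 77.63 K.

78 K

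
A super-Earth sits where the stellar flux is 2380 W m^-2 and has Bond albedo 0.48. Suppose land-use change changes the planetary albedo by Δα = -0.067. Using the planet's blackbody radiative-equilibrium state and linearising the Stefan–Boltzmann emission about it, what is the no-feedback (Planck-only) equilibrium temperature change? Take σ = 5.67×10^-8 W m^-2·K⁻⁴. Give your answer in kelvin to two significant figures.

The baseline emission temperature is T_e = 271.8 K.
The change in absorbed flux is Δ[S(1−α)/4] = −SΔα/4 = 39.87 W m^-2.
The Planck feedback parameter is 4σT_e³ = 4.554 W m^-2/K.
So ΔT₀ = 39.87/4.554 = 8.75 K.

8.8 K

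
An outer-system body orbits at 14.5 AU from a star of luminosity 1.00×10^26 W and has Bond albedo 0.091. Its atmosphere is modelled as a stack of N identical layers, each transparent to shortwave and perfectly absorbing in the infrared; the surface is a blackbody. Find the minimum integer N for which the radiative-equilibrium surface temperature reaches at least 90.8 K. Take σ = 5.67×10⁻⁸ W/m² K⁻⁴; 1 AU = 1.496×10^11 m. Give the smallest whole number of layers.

10

d = 14.5 × 1.496×10^11 m = 2.169×10^12 m.
Flux at the orbit: S = L/(4πd²) = 1.00×10^26/(4π·(2.17×10^12)²) = 1.691 W/m².
The effective emission temperature is T_e = [S(1−α)/(4σ)]^¼ = 51.02 K.
Since T_s⁴ = (N+1)T_e⁴, we need N ≥ (T_s/T_e)⁴ − 1 = 9.028.
The minimum whole number is N = 10.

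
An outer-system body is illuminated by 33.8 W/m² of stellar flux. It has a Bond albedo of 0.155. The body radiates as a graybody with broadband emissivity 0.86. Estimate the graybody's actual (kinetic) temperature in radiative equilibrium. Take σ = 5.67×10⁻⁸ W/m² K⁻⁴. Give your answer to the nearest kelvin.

110 kelvin

Averaging over the sphere, the absorbed flux is S(1−α)/4 = 7.140 W/m².
Radiative balance εσT⁴ = 7.140 gives T = [7.140/(0.86·σ)]^(1/4) = 110.0 K.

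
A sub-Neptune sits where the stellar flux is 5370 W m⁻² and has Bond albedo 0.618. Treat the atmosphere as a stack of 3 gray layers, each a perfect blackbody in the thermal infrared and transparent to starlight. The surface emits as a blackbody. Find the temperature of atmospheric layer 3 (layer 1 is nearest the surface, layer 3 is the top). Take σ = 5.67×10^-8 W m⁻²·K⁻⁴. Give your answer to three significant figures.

308 K

OLR = S(1−α)/4 = 512.8 W m⁻²; the top layer radiates at T_e = 308.4 K.
In the N-layer model, layer k (counted from the surface) has T_k = (N+1−k)^(1/4)·T_e.
T_3 = (1)^(1/4)·308.4 = 308.4 K.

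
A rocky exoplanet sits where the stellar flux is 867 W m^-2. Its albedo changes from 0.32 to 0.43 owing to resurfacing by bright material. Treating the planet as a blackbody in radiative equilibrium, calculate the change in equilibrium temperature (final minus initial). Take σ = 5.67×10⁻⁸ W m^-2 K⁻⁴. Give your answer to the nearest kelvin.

-10 kelvin

Initial: T₁ = [S(1−0.32)/(4σ)]^(1/4) = 225.8 K.
Final:   T₂ = [S(1−0.43)/(4σ)]^(1/4) = 216.1 K.
ΔT = T₂ − T₁ = -9.744 K.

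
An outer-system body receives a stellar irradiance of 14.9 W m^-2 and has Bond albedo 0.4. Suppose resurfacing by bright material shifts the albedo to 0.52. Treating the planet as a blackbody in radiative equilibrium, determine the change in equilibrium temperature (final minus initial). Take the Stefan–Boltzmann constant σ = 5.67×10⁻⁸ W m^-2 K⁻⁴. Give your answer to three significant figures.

-4.30 K

With α = 0.4, T₁ = 79.24 K.
Final:   T₂ = [S(1−0.52)/(4σ)]^(1/4) = 74.94 K.
ΔT = T₂ − T₁ = -4.299 K.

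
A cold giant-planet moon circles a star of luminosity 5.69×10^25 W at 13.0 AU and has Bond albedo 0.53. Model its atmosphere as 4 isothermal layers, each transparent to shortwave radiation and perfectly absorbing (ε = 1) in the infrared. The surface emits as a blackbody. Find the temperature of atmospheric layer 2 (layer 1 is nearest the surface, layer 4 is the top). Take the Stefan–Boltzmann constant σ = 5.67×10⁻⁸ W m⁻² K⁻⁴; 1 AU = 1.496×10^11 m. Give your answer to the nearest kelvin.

Orbital distance: d = 13.0 AU = 1.945×10^12 m.
Flux at the orbit: S = L/(4πd²) = 5.69×10^25/(4π·(1.94×10^12)²) = 1.197 W m⁻².
Top-of-atmosphere balance: σT_e⁴ = S(1−α)/4 = 0.1407 W m⁻² → T_e = 39.69 K.
The net upward flux σT_e⁴ is constant between every pair of levels, so T_k⁴ = (N+1−k)T_e⁴.
T_2 = (3)^(1/4)·39.69 = 52.23 K.

52 K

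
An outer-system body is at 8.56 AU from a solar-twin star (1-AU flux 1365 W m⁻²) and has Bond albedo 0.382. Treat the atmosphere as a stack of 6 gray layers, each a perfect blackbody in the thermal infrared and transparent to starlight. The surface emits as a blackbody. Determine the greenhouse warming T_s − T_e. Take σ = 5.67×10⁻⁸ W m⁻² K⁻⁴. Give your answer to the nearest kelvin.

53 kelvin

Irradiance scales as 1/d², so S = 1365 W m⁻² × (1/8.56)² = 18.63 W m⁻².
The effective emission temperature is T_e = [S(1−α)/(4σ)]^¼ = 84.41 K.
T_s = (N+1)^(1/4)·T_e = 137.3 K.
Warming: T_s − T_e = 52.89 K.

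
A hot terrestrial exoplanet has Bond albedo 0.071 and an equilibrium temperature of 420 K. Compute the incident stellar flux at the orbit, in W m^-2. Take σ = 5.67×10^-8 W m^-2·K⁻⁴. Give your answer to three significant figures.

From S(1−α)/4 = σT⁴: S = 4σT⁴/(1−α).
The emitted flux is σT⁴ = 1764 W m^-2.
So S = 4×1764/(1−0.071) = 7597 W m^-2.

7600 W m^-2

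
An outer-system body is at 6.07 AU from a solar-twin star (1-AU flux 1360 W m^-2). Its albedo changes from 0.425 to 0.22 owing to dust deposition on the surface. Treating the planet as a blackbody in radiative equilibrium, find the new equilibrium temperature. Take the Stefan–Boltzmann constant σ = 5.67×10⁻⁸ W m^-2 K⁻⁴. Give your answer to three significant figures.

Flux at the orbit: S = 1360/(6.07)² = 36.91 W m^-2.
With the new albedo, S(1−α₂)/4 = 7.198 W m^-2, so T₂ = 106.1 K.

106 kelvin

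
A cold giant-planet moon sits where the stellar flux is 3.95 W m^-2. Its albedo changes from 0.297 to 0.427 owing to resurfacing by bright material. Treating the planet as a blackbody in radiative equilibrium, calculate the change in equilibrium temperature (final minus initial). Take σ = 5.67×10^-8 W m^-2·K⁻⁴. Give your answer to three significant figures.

-2.95 K

With α = 0.297, T₁ = 59.15 K.
With α = 0.427, T₂ = 56.21 K.
Change: 56.21 − 59.15 = -2.948 K.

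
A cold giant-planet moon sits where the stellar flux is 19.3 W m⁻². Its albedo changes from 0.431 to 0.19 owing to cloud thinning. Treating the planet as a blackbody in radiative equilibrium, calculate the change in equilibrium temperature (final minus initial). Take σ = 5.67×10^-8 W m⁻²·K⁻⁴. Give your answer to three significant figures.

7.70 K

Initial: T₁ = [S(1−0.431)/(4σ)]^(1/4) = 83.42 K.
Final:   T₂ = [S(1−0.19)/(4σ)]^(1/4) = 91.12 K.
ΔT = T₂ − T₁ = 7.700 K.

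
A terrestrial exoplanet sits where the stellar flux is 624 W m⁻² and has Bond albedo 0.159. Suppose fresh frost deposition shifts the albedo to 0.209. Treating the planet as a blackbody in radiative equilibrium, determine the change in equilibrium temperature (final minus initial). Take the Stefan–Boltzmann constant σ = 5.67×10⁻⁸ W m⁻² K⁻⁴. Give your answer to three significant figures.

With α = 0.159, T₁ = 219.3 K.
With α = 0.209, T₂ = 216.0 K.
ΔT = T₂ − T₁ = -3.335 K.

-3.34 kelvin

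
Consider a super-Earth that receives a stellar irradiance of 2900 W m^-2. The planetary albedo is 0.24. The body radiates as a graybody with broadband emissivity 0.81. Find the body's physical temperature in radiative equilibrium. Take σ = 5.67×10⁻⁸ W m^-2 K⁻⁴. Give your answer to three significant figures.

331 kelvin

Averaging over the sphere, the absorbed flux is S(1−α)/4 = 551.0 W m^-2.
Equating to εσT⁴ with ε = 0.81: T = (551.0/0.81σ)^(1/4) = 331.0 K.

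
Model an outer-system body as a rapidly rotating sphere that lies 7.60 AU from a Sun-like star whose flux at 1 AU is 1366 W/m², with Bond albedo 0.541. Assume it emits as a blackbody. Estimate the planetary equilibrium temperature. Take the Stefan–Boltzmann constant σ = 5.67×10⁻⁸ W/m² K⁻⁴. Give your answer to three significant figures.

83.2 K

Flux at the orbit: S = 1366/(7.60)² = 23.65 W/m².
The planet absorbs (1−α)S over its disc πR² and re-emits over 4πR², so the mean absorbed flux is (1−0.541)·23.65/4 = 2.714 W/m².
In equilibrium σT⁴ equals this, so T = 83.18 K.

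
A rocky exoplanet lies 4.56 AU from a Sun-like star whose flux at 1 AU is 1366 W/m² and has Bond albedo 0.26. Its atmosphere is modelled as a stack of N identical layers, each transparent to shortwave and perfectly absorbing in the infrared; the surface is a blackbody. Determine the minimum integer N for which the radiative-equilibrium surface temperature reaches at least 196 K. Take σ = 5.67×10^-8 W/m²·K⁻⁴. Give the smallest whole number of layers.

Flux at the orbit: S = 1366/(4.56)² = 65.69 W/m².
The effective emission temperature is T_e = [S(1−α)/(4σ)]^¼ = 121.0 K.
Need (N+1)T_e⁴ ≥ T_s⁴, i.e. N+1 ≥ (196/121.0)⁴ = 6.885.
The minimum whole number is N = 6.

6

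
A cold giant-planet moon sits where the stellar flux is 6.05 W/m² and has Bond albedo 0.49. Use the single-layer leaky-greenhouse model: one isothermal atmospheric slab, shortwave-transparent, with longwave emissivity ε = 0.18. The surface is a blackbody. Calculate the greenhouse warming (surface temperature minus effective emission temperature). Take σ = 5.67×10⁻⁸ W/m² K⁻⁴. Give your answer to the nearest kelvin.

1 K

Effective emission temperature (TOA balance): σT_e⁴ = S(1−α)/4 = 0.7714 W/m² → T_e = 60.73 K.
The surface balance (absorbed SW + ε·downward IR = σT_s⁴) with T_a⁴ = T_s⁴/2 reduces to T_s = T_e·[2/(2−ε)]^¼ = 62.18 K.
T_s − T_e = 62.18 − 60.73 = 1.449 K.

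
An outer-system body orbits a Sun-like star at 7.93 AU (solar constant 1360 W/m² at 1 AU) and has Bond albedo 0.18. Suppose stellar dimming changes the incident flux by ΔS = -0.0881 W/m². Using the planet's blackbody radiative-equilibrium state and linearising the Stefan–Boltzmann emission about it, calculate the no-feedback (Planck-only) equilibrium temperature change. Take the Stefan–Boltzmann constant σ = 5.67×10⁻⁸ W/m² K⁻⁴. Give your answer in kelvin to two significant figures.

Irradiance scales as 1/d², so S = 1360 W/m² × (1/7.93)² = 21.63 W/m².
Reference equilibrium: T_e = [S(1−α)/(4σ)]^(1/4) = 94.04 K.
ΔF = Δ[S(1−α)]/4 = (1−0.18)·-0.0881/4 = -0.01806 W/m².
Linearising σT⁴ gives d(σT⁴)/dT = 4σT_e³ = 0.1886 W/m² per K.
ΔT₀ = ΔF/λ_P = -0.01806/0.1886 = -0.0958 K.

-0.096 kelvin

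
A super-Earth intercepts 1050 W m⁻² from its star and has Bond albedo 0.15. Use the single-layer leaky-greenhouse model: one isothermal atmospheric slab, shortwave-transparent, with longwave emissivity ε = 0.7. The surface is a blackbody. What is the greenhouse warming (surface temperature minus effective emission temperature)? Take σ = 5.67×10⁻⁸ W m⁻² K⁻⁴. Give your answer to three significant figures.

At the top of the atmosphere, σT_e⁴ = S(1−α)/4 = 223.1 W m⁻², giving T_e = 250.5 K.
The surface balance (absorbed SW + ε·downward IR = σT_s⁴) with T_a⁴ = T_s⁴/2 reduces to T_s = T_e·[2/(2−ε)]^¼ = 278.9 K.
Greenhouse warming: T_s − T_e = 28.48 K.

28.5 K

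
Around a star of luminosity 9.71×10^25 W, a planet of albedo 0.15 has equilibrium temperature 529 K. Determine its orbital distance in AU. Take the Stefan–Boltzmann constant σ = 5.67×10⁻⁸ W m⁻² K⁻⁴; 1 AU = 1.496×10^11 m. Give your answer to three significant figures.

The flux needed for this T is 4σT⁴/(1−0.15) = 20900 W m⁻².
S = L/(4πd²) → d = √(L/4πS) = √(9.71×10^25/(4π·20900)) = 1.923×10^10 m = 0.1285 AU.

0.129 AU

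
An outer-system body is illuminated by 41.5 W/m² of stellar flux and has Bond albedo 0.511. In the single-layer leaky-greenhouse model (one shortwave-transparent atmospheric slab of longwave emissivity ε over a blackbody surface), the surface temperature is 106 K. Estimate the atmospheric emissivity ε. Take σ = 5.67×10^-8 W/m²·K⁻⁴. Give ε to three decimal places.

0.583

Effective temperature: T_e = [S(1−α)/(4σ)]^(1/4) = 97.26 K.
Inverting T_s⁴ = 2T_e⁴/(2−ε): (T_e/T_s)⁴ = 0.7087, so ε = 2(1 − 0.7087) = 0.5825.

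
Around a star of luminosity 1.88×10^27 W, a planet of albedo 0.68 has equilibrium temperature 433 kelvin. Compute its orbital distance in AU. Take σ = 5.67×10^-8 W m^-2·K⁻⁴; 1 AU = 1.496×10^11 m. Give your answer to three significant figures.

Energy balance gives S = 4σT⁴/(1−α) = 24910 W m^-2.
Then d = [L/(4πS)]^(1/2) = 7.749×10^10 m, i.e. 0.5180 AU.

0.518 AU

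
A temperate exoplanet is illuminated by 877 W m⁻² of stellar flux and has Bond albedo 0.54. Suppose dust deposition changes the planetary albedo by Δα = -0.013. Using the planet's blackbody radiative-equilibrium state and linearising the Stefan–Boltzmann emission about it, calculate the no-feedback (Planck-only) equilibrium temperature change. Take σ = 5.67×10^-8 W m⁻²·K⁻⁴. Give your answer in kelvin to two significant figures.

1.5 K

Unperturbed T_e = [877.0·(1−0.54)/(4σ)]^¼ = 205.4 K.
The change in absorbed flux is Δ[S(1−α)/4] = −SΔα/4 = 2.850 W m⁻².
Linearising σT⁴ gives d(σT⁴)/dT = 4σT_e³ = 1.964 W m⁻² per K.
ΔT₀ = ΔF/λ_P = 2.850/1.964 = 1.45 K.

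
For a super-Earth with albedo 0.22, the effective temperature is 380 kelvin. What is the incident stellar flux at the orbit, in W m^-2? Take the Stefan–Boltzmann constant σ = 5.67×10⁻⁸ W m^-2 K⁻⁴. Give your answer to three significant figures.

6060 W m^-2

From S(1−α)/4 = σT⁴: S = 4σT⁴/(1−α).
σT⁴ = 5.67×10⁻⁸·(380)⁴ = 1182 W m^-2.
So S = 4×1182/(1−0.22) = 6063 W m^-2.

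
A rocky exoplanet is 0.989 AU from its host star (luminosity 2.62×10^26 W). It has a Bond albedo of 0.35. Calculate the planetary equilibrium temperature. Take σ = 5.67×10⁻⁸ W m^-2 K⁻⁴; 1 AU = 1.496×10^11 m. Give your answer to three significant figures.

Orbital distance: d = 0.989 AU = 1.480×10^11 m.
S = L/(4πd²) = 952.4 W m^-2.
The planet absorbs (1−α)S over its disc πR² and re-emits over 4πR², so the mean absorbed flux is (1−0.35)·952.4/4 = 154.8 W m^-2.
Balancing against σT⁴: T = (154.8/5.67×10⁻⁸)^(1/4) = 228.6 K.

229 kelvin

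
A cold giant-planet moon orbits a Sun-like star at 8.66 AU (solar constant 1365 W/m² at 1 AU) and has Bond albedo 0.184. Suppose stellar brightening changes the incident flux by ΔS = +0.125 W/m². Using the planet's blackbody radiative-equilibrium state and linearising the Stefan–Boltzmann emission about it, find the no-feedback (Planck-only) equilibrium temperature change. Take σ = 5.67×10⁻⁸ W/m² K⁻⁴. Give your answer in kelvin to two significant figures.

By the inverse-square law, S = 1365/8.66² = 18.20 W/m².
Unperturbed T_e = [18.20·(1−0.184)/(4σ)]^¼ = 89.96 K.
ΔF = Δ[S(1−α)]/4 = (1−0.184)·+0.125/4 = 0.02550 W/m².
Linearising σT⁴ gives d(σT⁴)/dT = 4σT_e³ = 0.1651 W/m² per K.
ΔT₀ = ΔF/λ_P = 0.02550/0.1651 = 0.154 K.

0.15 kelvin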